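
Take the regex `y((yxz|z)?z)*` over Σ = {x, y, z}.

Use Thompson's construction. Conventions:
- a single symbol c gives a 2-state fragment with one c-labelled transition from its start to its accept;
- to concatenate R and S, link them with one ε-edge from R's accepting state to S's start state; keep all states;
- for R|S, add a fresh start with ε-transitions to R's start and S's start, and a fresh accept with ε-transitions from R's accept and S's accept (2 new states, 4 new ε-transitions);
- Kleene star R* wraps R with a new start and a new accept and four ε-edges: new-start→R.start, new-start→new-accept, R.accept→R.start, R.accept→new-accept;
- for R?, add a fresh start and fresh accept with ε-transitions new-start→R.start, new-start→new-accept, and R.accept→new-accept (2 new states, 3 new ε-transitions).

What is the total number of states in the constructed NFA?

18

Bottom-up over the parse tree:
Each of the 6 symbol leaves contributes a 2-state fragment.
  yxz → 6 states
  yxz|z → 10 states
  (yxz|z)? → 12 states
  (yxz|z)?z → 14 states
  ((yxz|z)?z)* → 16 states
  y((yxz|z)?z)* → 18 states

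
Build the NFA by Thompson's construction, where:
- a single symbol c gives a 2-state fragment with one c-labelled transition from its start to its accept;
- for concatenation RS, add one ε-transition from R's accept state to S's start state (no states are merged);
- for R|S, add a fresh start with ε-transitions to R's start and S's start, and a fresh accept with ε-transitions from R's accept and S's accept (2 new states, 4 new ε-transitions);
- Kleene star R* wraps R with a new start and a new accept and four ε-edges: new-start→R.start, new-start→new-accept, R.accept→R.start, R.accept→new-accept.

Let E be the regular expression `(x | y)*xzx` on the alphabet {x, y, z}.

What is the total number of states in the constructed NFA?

Per subexpression:
Each of the 5 symbol leaves contributes a 2-state fragment.
  x | y : 6 states
  (x | y)* : 8 states
  (x | y)*xzx : 14 states

14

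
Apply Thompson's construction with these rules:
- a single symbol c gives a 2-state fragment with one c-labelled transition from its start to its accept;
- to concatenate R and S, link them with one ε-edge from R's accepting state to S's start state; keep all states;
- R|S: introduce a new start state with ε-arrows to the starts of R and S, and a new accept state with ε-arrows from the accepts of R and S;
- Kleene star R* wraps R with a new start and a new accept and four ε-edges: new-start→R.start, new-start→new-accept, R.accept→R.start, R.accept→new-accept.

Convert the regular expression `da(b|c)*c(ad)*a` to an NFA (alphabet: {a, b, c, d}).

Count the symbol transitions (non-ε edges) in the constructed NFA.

By structural recursion:
Each of the 8 symbol leaves contributes exactly 1 symbol transition.
  b|c — 2 symbol transitions
  (b|c)* — 2 symbol transitions
  ad — 2 symbol transitions
  (ad)* — 2 symbol transitions
  da(b|c)*c(ad)*a — 8 symbol transitions

8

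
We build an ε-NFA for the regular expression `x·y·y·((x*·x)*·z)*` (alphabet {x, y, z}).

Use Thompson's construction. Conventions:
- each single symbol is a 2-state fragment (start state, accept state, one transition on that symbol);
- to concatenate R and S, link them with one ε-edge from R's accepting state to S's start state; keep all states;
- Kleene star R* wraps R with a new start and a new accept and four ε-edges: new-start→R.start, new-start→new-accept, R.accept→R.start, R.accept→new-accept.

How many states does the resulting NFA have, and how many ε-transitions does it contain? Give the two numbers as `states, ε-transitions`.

18, 17

Per subexpression:
Each of the 6 symbol leaves contributes 2 states and 0 ε-transitions.
  x* = 4 states, 4 ε-transitions
  x*·x = 6 states, 5 ε-transitions
  (x*·x)* = 8 states, 9 ε-transitions
  (x*·x)*·z = 10 states, 10 ε-transitions
  ((x*·x)*·z)* = 12 states, 14 ε-transitions
  x·y·y·((x*·x)*·z)* = 18 states, 17 ε-transitions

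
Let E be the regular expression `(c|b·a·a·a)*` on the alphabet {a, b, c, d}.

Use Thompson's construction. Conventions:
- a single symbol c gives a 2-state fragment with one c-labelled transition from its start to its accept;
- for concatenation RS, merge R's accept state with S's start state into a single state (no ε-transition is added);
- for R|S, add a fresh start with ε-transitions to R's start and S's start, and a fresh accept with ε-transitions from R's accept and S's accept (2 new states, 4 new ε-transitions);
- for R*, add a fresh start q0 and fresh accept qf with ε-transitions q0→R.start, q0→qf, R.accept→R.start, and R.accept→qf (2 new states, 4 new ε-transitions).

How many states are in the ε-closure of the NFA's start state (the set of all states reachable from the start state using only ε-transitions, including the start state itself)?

Let C(F) = |ε-closure(F.start)| within fragment F, and note whether F accepts ε. Symbol fragments have C = 1 and do not accept ε. Then:
  b·a·a·a → same as the first factor's closure: C = 1
  c|b·a·a·a → new start ε-reaches every alternative's start; none of them accept ε, so the new accept is not reached: C = 1 + 1 + 1 = 3
  (c|b·a·a·a)* → the star's fresh start ε-reaches both the body's start and the fresh accept: C = 2 + 3 = 5

5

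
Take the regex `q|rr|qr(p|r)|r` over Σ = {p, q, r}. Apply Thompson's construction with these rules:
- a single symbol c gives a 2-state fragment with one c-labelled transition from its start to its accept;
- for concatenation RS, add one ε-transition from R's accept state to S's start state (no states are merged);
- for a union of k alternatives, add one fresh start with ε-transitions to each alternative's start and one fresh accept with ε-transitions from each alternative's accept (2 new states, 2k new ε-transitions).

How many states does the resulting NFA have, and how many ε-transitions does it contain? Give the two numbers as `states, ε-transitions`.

Building bottom-up:
Each of the 8 symbol leaves contributes 2 states and 0 ε-transitions.
  rr — 4 states, 1 ε-transition
  p|r — 6 states, 4 ε-transitions
  qr(p|r) — 10 states, 6 ε-transitions
  q|rr|qr(p|r)|r — 20 states, 15 ε-transitions

20, 15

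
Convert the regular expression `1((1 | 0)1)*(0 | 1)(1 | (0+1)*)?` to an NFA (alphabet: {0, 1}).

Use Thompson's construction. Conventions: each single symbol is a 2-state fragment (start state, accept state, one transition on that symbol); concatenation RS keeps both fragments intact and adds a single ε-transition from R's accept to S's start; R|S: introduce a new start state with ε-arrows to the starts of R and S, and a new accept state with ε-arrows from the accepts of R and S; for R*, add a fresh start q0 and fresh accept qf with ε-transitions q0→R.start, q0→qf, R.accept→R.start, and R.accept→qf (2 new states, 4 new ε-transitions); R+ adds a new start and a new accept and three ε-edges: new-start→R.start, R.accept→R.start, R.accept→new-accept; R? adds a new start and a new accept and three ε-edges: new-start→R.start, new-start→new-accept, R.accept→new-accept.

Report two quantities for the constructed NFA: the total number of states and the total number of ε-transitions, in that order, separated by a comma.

Building bottom-up:
Each of the 9 symbol leaves contributes 2 states and 0 ε-transitions.
  1 | 0 = 6 states, 4 ε-transitions
  (1 | 0)1 = 8 states, 5 ε-transitions
  ((1 | 0)1)* = 10 states, 9 ε-transitions
  0 | 1 = 6 states, 4 ε-transitions
  0+ = 4 states, 3 ε-transitions
  0+1 = 6 states, 4 ε-transitions
  (0+1)* = 8 states, 8 ε-transitions
  1 | (0+1)* = 12 states, 12 ε-transitions
  (1 | (0+1)*)? = 14 states, 15 ε-transitions
  1((1 | 0)1)*(0 | 1)(1 | (0+1)*)? = 32 states, 31 ε-transitions

32, 31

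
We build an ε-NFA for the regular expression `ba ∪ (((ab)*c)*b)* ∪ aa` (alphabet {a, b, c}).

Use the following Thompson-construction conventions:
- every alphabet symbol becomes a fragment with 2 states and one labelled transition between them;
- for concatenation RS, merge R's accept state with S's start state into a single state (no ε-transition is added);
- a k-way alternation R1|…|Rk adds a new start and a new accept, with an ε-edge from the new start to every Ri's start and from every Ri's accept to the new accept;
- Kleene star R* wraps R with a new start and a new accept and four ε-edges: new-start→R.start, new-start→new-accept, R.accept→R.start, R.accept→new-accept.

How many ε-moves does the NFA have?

18

Bottom-up over the parse tree:
Each of the 8 symbol leaves contributes 0 ε-transitions.
  ba → 0 ε-transitions
  ab → 0 ε-transitions
  (ab)* → 4 ε-transitions
  (ab)*c → 4 ε-transitions
  ((ab)*c)* → 8 ε-transitions
  ((ab)*c)*b → 8 ε-transitions
  (((ab)*c)*b)* → 12 ε-transitions
  aa → 0 ε-transitions
  ba ∪ (((ab)*c)*b)* ∪ aa → 18 ε-transitions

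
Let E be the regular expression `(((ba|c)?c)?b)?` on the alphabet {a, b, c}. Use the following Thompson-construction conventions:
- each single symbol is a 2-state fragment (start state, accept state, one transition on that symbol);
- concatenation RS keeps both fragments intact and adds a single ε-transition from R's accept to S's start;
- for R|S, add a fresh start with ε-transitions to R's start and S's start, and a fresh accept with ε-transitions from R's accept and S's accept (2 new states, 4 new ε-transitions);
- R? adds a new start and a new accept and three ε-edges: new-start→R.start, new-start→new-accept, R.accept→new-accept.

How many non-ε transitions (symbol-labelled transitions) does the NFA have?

5

Building bottom-up:
Each of the 5 symbol leaves contributes exactly 1 symbol transition.
  ba — 2 symbol transitions
  ba|c — 3 symbol transitions
  (ba|c)? — 3 symbol transitions
  (ba|c)?c — 4 symbol transitions
  ((ba|c)?c)? — 4 symbol transitions
  ((ba|c)?c)?b — 5 symbol transitions
  (((ba|c)?c)?b)? — 5 symbol transitions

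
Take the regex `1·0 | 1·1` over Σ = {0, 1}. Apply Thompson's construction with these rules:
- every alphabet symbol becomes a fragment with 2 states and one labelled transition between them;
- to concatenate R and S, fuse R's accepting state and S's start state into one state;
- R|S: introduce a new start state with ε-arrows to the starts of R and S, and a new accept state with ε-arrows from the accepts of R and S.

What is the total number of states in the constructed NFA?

8

Per subexpression:
Each of the 4 symbol leaves contributes a 2-state fragment.
  1·0 → 3 states
  1·1 → 3 states
  1·0 | 1·1 → 8 states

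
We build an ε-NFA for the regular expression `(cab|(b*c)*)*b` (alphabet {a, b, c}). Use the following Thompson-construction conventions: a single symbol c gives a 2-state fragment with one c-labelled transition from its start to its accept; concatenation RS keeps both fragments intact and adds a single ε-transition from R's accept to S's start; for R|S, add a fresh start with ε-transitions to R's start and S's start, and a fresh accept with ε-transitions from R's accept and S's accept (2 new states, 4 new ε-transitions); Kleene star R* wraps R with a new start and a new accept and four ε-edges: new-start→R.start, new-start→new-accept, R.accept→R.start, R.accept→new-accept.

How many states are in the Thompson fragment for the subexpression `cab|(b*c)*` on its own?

16

Fragment for `cab|(b*c)*`:
Each of the 5 symbol leaves contributes a 2-state fragment.
  cab = 6 states
  b* = 4 states
  b*c = 6 states
  (b*c)* = 8 states
  cab|(b*c)* = 16 states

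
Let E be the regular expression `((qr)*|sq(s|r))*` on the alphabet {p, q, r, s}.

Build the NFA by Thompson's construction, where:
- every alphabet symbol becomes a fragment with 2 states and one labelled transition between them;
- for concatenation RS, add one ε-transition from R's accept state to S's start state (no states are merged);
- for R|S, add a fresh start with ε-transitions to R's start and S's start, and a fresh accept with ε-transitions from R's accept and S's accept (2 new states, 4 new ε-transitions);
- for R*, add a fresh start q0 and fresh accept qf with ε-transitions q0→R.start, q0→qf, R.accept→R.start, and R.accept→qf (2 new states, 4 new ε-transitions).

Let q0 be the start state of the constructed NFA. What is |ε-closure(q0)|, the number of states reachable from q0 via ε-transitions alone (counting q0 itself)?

8

Let C(F) = |ε-closure(F.start)| within fragment F, and note whether F accepts ε. Symbol fragments have C = 1 and do not accept ε. Then:
  qr → same as the first factor's closure: |closure| = 1
  (qr)* → |closure| = 1 (new start) + 1 (body) + 1 (new accept) = 3
  s|r → new start ε-reaches every alternative's start; none of them accept ε, so the new accept is not reached: |closure| = 1 + 1 + 1 = 3
  sq(s|r) → |closure| equals the left operand's closure size = 1 (its accept is not ε-reachable, so the closure stops there)
  (qr)*|sq(s|r) → new start ε-reaches every alternative's start; at least one alternative accepts ε, so the union's new accept is reached too: |closure| = 1 + 3 + 1 + 1 = 6
  ((qr)*|sq(s|r))* → |closure| = 1 (new start) + 6 (body) + 1 (new accept) = 8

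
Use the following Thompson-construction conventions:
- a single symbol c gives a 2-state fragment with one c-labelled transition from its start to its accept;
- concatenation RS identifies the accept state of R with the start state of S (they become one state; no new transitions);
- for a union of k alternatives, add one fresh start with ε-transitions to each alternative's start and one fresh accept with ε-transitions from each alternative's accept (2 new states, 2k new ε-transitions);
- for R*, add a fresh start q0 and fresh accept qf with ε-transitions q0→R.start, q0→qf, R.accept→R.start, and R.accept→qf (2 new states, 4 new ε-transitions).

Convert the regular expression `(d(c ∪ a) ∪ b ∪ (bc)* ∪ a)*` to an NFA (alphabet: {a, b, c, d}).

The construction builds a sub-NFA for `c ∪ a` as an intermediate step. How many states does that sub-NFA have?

6

Fragment for `c ∪ a`:
Each of the 2 symbol leaves contributes a 2-state fragment.
  c ∪ a = 6 states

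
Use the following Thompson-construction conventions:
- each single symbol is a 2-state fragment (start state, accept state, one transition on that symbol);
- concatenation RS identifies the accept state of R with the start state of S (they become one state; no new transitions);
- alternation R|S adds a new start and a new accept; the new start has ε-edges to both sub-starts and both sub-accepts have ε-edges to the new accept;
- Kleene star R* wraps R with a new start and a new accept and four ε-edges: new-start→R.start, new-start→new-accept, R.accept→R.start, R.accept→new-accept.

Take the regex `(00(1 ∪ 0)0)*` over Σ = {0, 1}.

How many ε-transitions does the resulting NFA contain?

8

Building bottom-up:
Each of the 5 symbol leaves contributes 0 ε-transitions.
  1 ∪ 0 → 4 ε-transitions
  00(1 ∪ 0)0 → 4 ε-transitions
  (00(1 ∪ 0)0)* → 8 ε-transitions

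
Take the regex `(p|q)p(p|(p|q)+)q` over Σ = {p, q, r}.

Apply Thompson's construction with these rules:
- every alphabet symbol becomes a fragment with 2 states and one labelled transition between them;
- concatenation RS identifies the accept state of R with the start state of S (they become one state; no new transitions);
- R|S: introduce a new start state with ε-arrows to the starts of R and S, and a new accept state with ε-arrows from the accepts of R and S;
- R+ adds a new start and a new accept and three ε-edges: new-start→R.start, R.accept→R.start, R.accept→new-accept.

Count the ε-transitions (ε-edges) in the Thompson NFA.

15

Recursing over subexpressions:
Each of the 7 symbol leaves contributes 0 ε-transitions.
  p|q — 4 ε-transitions
  p|q — 4 ε-transitions
  (p|q)+ — 7 ε-transitions
  p|(p|q)+ — 11 ε-transitions
  (p|q)p(p|(p|q)+)q — 15 ε-transitions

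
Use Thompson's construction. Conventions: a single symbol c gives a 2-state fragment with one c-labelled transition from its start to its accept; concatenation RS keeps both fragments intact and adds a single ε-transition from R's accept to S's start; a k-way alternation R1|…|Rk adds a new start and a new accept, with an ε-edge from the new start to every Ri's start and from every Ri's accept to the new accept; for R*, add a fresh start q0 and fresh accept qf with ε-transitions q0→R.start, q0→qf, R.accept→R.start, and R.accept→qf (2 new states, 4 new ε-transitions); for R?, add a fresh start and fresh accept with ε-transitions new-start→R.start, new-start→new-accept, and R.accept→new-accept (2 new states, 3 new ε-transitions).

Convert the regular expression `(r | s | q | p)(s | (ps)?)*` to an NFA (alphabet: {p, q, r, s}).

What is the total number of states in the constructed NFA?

Bottom-up over the parse tree:
Each of the 7 symbol leaves contributes a 2-state fragment.
  r | s | q | p — 10 states
  ps — 4 states
  (ps)? — 6 states
  s | (ps)? — 10 states
  (s | (ps)?)* — 12 states
  (r | s | q | p)(s | (ps)?)* — 22 states

22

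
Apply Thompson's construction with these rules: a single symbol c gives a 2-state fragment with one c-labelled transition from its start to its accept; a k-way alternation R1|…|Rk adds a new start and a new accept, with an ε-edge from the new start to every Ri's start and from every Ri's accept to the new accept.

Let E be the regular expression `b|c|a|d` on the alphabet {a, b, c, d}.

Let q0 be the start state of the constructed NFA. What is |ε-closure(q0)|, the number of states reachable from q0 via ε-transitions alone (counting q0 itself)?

Work bottom-up. For each fragment F, track |ε-closure(F.start)| and whether F's accept lies in that closure (i.e. whether F accepts ε). A single-symbol fragment has closure size 1 and does not accept ε.
  b|c|a|d : new start ε-reaches every alternative's start; none of them accept ε, so the new accept is not reached: C = 1 + 1 + 1 + 1 + 1 = 5

5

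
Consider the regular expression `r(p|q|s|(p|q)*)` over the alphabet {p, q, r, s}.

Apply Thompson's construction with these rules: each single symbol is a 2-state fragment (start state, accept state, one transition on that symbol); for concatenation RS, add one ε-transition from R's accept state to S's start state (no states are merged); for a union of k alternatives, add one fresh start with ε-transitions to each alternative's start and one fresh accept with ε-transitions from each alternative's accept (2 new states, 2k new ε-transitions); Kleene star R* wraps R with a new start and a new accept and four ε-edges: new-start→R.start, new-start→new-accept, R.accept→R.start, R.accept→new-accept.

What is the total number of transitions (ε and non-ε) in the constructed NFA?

23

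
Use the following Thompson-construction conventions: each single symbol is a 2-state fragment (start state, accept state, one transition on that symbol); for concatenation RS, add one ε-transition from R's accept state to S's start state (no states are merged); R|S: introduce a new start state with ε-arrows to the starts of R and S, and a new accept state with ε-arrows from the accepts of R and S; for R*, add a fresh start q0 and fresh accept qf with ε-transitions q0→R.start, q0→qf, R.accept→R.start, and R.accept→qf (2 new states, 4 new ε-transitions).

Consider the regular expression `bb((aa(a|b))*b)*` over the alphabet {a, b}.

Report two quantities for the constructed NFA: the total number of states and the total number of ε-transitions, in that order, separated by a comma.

Recursing over subexpressions:
Each of the 7 symbol leaves contributes 2 states and 0 ε-transitions.
  a|b : 6 states, 4 ε-transitions
  aa(a|b) : 10 states, 6 ε-transitions
  (aa(a|b))* : 12 states, 10 ε-transitions
  (aa(a|b))*b : 14 states, 11 ε-transitions
  ((aa(a|b))*b)* : 16 states, 15 ε-transitions
  bb((aa(a|b))*b)* : 20 states, 17 ε-transitions

20, 17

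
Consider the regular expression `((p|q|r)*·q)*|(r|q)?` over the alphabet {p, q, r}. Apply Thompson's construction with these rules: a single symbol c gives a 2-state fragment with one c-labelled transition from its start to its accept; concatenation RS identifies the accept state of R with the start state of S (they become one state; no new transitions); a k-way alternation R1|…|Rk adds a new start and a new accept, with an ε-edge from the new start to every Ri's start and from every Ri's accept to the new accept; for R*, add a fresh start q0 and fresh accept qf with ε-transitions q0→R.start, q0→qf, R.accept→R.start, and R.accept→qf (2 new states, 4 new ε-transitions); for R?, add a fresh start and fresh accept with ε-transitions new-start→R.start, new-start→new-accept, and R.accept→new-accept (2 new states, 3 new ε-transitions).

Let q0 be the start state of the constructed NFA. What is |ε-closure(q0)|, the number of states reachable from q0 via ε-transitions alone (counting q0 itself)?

15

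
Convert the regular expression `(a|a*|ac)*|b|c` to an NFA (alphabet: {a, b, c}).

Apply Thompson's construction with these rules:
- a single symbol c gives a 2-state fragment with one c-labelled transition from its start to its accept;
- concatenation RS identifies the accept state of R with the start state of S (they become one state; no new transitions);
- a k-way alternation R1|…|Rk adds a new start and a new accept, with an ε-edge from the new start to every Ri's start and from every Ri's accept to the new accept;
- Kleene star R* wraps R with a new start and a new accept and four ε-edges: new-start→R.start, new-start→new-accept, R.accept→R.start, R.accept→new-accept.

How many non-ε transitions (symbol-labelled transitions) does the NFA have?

6

Recursing over subexpressions:
Each of the 6 symbol leaves contributes exactly 1 symbol transition.
  a* — 1 symbol transition
  ac — 2 symbol transitions
  a|a*|ac — 4 symbol transitions
  (a|a*|ac)* — 4 symbol transitions
  (a|a*|ac)*|b|c — 6 symbol transitions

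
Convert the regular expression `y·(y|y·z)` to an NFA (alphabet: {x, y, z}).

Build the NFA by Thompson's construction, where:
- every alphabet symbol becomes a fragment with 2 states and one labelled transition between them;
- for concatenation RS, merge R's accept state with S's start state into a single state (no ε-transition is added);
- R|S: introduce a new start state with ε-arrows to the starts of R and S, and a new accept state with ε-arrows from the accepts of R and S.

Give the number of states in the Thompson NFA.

8

Recursing over subexpressions:
Each of the 4 symbol leaves contributes a 2-state fragment.
  y·z → 3 states
  y|y·z → 7 states
  y·(y|y·z) → 8 states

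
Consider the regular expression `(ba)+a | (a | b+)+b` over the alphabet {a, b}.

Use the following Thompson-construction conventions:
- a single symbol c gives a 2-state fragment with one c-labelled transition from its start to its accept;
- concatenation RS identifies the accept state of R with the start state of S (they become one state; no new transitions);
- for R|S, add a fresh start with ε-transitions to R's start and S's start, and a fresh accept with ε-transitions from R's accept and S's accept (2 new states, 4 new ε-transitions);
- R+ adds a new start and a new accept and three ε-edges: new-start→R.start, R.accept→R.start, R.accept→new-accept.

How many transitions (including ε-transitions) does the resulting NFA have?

23

Building bottom-up:
Each of the 6 symbol leaves contributes 1 transition (1 symbol, 0 ε).
  ba = 2 transitions (2 symbol, 0 ε)
  (ba)+ = 5 transitions (2 symbol, 3 ε)
  (ba)+a = 6 transitions (3 symbol, 3 ε)
  b+ = 4 transitions (1 symbol, 3 ε)
  a | b+ = 9 transitions (2 symbol, 7 ε)
  (a | b+)+ = 12 transitions (2 symbol, 10 ε)
  (a | b+)+b = 13 transitions (3 symbol, 10 ε)
  (ba)+a | (a | b+)+b = 23 transitions (6 symbol, 17 ε)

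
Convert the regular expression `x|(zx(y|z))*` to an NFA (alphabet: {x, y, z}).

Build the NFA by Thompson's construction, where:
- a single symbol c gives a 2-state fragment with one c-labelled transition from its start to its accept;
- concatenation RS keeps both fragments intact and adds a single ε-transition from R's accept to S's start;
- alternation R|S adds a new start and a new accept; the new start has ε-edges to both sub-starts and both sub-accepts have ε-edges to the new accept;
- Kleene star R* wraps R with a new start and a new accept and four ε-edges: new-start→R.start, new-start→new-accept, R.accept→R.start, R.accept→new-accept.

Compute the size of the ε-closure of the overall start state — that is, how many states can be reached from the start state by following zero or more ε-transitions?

6

Work bottom-up. For each fragment F, track |ε-closure(F.start)| and whether F's accept lies in that closure (i.e. whether F accepts ε). A single-symbol fragment has closure size 1 and does not accept ε.
  y|z → new start ε-reaches every alternative's start; none of them accept ε, so the new accept is not reached: C = 1 + 1 + 1 = 3
  zx(y|z) → C equals the left operand's closure size = 1 (its accept is not ε-reachable, so the closure stops there)
  (zx(y|z))* → new start has ε-edges to the inner start and to the new accept, so C = 2 + 1 = 3
  x|(zx(y|z))* → C = 1 (new start) + (1 + 3) + 1 (new accept, since some branch ε-reaches its own accept) = 6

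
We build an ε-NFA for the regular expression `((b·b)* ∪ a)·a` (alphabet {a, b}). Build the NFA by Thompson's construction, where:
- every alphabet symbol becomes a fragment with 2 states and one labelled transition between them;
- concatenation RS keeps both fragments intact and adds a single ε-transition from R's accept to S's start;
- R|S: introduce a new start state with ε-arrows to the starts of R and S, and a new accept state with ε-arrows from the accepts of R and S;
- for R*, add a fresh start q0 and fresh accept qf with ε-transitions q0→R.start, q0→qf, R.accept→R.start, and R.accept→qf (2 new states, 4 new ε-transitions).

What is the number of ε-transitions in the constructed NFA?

Bottom-up over the parse tree:
Each of the 4 symbol leaves contributes 0 ε-transitions.
  b·b — 1 ε-transition
  (b·b)* — 5 ε-transitions
  (b·b)* ∪ a — 9 ε-transitions
  ((b·b)* ∪ a)·a — 10 ε-transitions

10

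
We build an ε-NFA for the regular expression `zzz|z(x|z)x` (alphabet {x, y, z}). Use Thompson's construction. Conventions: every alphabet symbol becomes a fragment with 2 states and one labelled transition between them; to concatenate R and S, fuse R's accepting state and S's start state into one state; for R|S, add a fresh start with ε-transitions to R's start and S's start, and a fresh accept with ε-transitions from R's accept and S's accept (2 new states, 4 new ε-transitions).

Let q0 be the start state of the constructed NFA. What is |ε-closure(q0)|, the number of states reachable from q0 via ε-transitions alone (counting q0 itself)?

3

Compute the ε-closure size of each fragment's start state recursively; a symbol fragment's start has no outgoing ε-edge, so its closure is just itself (size 1).
  zzz : |closure| equals the left operand's closure size = 1 (its accept is not ε-reachable, so the closure stops there)
  x|z : new start ε-reaches every alternative's start; none of them accept ε, so the new accept is not reached: |closure| = 1 + 1 + 1 = 3
  z(x|z)x : same as the first factor's closure: |closure| = 1
  zzz|z(x|z)x : |closure| = 1 + 1 + 1 = 3 (the new accept is not ε-reachable since no branch accepts ε)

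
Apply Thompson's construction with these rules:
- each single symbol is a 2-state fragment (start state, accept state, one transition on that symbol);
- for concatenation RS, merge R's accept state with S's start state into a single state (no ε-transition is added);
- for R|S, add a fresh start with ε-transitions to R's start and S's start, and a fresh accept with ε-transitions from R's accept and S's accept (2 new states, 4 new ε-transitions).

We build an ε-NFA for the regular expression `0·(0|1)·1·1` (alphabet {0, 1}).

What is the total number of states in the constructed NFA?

Bottom-up over the parse tree:
Each of the 5 symbol leaves contributes a 2-state fragment.
  0|1 = 6 states
  0·(0|1)·1·1 = 9 states

9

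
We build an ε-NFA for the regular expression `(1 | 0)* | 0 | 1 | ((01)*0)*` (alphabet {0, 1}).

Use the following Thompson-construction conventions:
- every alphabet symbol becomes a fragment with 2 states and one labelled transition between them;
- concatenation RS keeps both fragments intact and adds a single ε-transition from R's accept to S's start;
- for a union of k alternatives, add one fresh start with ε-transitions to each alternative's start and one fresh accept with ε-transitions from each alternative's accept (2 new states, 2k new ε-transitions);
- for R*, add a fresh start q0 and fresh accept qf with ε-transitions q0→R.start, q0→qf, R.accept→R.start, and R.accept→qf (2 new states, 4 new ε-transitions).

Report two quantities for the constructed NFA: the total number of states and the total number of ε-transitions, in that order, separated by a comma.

Building bottom-up:
Each of the 7 symbol leaves contributes 2 states and 0 ε-transitions.
  1 | 0 → 6 states, 4 ε-transitions
  (1 | 0)* → 8 states, 8 ε-transitions
  01 → 4 states, 1 ε-transition
  (01)* → 6 states, 5 ε-transitions
  (01)*0 → 8 states, 6 ε-transitions
  ((01)*0)* → 10 states, 10 ε-transitions
  (1 | 0)* | 0 | 1 | ((01)*0)* → 24 states, 26 ε-transitions

24, 26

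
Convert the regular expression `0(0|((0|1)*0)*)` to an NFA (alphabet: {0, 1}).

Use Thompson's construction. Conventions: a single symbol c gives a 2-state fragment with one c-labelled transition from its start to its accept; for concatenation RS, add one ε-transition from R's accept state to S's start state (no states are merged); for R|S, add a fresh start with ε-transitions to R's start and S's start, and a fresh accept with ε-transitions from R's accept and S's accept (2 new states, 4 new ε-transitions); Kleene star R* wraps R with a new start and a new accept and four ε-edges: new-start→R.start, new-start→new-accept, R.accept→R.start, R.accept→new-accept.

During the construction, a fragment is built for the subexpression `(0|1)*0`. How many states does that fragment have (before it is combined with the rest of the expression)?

Fragment for `(0|1)*0`:
Each of the 3 symbol leaves contributes a 2-state fragment.
  0|1 → 6 states
  (0|1)* → 8 states
  (0|1)*0 → 10 states

10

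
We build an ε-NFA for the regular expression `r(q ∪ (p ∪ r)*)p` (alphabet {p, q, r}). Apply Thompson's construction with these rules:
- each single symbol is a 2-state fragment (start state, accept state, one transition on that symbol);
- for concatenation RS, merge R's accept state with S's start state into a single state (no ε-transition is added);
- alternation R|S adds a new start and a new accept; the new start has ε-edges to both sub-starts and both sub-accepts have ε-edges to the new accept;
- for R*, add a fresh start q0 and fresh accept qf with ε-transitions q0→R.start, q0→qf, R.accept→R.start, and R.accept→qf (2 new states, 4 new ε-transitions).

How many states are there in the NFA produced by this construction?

14

By structural recursion:
Each of the 5 symbol leaves contributes a 2-state fragment.
  p ∪ r : 6 states
  (p ∪ r)* : 8 states
  q ∪ (p ∪ r)* : 12 states
  r(q ∪ (p ∪ r)*)p : 14 states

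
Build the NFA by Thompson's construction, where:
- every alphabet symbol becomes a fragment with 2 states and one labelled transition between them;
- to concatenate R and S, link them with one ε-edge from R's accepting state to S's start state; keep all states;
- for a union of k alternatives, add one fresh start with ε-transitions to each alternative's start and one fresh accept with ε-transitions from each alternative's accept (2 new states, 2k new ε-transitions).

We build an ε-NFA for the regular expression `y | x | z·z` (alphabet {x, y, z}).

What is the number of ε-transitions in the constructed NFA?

Building bottom-up:
Each of the 4 symbol leaves contributes 0 ε-transitions.
  z·z = 1 ε-transition
  y | x | z·z = 7 ε-transitions

7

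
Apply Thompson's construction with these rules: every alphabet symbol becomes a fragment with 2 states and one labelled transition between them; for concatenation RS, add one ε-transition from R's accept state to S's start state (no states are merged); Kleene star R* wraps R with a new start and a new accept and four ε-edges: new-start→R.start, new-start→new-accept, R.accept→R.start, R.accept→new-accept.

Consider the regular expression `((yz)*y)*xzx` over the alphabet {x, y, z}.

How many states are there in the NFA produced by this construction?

16

Per subexpression:
Each of the 6 symbol leaves contributes a 2-state fragment.
  yz : 4 states
  (yz)* : 6 states
  (yz)*y : 8 states
  ((yz)*y)* : 10 states
  ((yz)*y)*xzx : 16 states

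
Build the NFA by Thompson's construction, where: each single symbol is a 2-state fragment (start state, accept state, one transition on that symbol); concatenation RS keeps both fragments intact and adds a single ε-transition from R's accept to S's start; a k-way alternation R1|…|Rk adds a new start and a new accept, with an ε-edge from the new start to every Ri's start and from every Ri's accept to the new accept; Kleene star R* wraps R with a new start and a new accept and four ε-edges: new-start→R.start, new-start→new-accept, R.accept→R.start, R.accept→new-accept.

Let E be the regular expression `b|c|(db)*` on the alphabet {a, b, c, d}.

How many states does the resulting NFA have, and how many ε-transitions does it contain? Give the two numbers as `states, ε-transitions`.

By structural recursion:
Each of the 4 symbol leaves contributes 2 states and 0 ε-transitions.
  db — 4 states, 1 ε-transition
  (db)* — 6 states, 5 ε-transitions
  b|c|(db)* — 12 states, 11 ε-transitions

12, 11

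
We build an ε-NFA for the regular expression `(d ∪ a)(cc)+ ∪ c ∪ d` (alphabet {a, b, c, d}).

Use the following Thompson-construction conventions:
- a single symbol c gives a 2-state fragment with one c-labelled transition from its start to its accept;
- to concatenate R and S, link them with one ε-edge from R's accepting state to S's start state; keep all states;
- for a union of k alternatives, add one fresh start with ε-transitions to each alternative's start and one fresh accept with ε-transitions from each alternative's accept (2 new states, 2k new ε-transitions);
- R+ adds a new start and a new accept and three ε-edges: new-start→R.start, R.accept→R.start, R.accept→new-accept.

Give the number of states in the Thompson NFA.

18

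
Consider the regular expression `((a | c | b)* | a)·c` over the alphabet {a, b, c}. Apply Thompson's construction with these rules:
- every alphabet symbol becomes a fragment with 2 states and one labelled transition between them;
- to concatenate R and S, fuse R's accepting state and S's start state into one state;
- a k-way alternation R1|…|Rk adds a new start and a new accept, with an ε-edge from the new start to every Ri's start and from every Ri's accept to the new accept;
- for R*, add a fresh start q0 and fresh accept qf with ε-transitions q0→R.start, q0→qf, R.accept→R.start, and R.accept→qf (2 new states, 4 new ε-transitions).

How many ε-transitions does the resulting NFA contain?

14

Recursing over subexpressions:
Each of the 5 symbol leaves contributes 0 ε-transitions.
  a | c | b — 6 ε-transitions
  (a | c | b)* — 10 ε-transitions
  (a | c | b)* | a — 14 ε-transitions
  ((a | c | b)* | a)·c — 14 ε-transitions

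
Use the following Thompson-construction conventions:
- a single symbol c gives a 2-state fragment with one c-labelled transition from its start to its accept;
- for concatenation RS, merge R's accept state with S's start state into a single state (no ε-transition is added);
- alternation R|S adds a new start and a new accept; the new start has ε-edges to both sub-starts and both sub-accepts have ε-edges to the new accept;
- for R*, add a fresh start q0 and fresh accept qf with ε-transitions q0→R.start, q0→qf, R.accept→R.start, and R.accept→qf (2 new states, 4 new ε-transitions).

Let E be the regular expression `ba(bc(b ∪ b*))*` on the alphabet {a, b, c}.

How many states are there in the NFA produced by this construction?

14

Bottom-up over the parse tree:
Each of the 6 symbol leaves contributes a 2-state fragment.
  b* : 4 states
  b ∪ b* : 8 states
  bc(b ∪ b*) : 10 states
  (bc(b ∪ b*))* : 12 states
  ba(bc(b ∪ b*))* : 14 states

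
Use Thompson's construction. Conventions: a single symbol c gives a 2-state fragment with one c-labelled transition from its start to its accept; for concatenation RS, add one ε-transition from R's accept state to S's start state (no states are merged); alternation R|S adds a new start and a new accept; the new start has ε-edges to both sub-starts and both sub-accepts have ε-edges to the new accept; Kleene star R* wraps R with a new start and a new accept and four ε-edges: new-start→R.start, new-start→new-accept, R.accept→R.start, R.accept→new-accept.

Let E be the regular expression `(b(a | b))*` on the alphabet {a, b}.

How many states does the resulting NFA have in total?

10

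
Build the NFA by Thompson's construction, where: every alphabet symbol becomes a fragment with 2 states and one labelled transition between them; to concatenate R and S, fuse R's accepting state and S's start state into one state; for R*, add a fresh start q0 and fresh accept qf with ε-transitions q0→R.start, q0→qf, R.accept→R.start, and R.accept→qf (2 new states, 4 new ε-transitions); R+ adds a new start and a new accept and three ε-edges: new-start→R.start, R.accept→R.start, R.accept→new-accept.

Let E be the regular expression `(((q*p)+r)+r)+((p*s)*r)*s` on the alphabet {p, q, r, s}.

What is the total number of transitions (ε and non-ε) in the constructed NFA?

Bottom-up over the parse tree:
Each of the 8 symbol leaves contributes 1 transition (1 symbol, 0 ε).
  q* → 5 transitions (1 symbol, 4 ε)
  q*p → 6 transitions (2 symbol, 4 ε)
  (q*p)+ → 9 transitions (2 symbol, 7 ε)
  (q*p)+r → 10 transitions (3 symbol, 7 ε)
  ((q*p)+r)+ → 13 transitions (3 symbol, 10 ε)
  ((q*p)+r)+r → 14 transitions (4 symbol, 10 ε)
  (((q*p)+r)+r)+ → 17 transitions (4 symbol, 13 ε)
  p* → 5 transitions (1 symbol, 4 ε)
  p*s → 6 transitions (2 symbol, 4 ε)
  (p*s)* → 10 transitions (2 symbol, 8 ε)
  (p*s)*r → 11 transitions (3 symbol, 8 ε)
  ((p*s)*r)* → 15 transitions (3 symbol, 12 ε)
  (((q*p)+r)+r)+((p*s)*r)*s → 33 transitions (8 symbol, 25 ε)

33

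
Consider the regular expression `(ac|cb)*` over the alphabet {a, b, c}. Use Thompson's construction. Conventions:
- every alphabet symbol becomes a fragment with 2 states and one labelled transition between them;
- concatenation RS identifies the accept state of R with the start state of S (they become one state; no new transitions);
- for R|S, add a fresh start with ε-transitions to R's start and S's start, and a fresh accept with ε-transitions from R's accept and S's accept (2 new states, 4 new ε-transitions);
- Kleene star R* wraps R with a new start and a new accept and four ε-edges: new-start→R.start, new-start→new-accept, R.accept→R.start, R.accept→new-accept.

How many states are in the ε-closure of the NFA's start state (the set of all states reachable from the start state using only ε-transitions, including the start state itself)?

Work bottom-up. For each fragment F, track |ε-closure(F.start)| and whether F's accept lies in that closure (i.e. whether F accepts ε). A single-symbol fragment has closure size 1 and does not accept ε.
  ac → same as the first factor's closure: |closure| = 1
  cb → |closure| equals the left operand's closure size = 1 (its accept is not ε-reachable, so the closure stops there)
  ac|cb → |closure| = 1 + 1 + 1 = 3 (the new accept is not ε-reachable since no branch accepts ε)
  (ac|cb)* → |closure| = 1 (new start) + 3 (body) + 1 (new accept) = 5

5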